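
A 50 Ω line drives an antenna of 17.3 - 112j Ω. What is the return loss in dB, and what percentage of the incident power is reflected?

RL ≈ 0.984 dB; 79.7% of incident power reflected

Γ = (-32.7 − j112)/(67.3 − j112), |Γ| = 0.893
RL = −20·log₁₀(0.893) = 0.984 dB
P_refl/P_inc = |Γ|² = 0.797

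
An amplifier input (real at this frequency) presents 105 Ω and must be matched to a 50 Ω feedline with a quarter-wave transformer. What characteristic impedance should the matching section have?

Z_qwt ≈ 72.5 Ω

Z_qwt = √(Z_0·R_L) = √(50 × 105) = √5250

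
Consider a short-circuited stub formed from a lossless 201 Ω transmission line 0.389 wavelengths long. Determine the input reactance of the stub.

X_in ≈ -168 Ω (capacitive)

βl = 2π × 0.389 = 140°
tan(βl) = -0.838
For a short-circuited stub, Z_in = jZ_0·tan(βl)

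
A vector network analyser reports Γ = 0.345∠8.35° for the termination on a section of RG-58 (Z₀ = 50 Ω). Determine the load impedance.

Z_L ≈ 101 + j11.5 Ω

Z_L = Z_0·(1 + Γ)/(1 − Γ) = 50·(1.34 + j0.0501)/(0.659 − j0.0501)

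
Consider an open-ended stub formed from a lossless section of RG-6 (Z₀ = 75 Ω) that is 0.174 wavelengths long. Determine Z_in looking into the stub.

Z_in ≈ −j38.8 Ω

βl = 2π × 0.174 = 62.6°
tan(βl) = 1.93
For an open-ended stub, Z_in = −jZ_0·cot(βl) = −jZ_0/tan(βl)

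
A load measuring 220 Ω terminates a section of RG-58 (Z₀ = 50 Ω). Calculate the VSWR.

For a purely resistive load, VSWR = R_L/Z_0 or Z_0/R_L (whichever > 1) = 220/50

VSWR ≈ 4.4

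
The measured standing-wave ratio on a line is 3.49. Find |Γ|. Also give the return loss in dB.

|Γ| = (S − 1)/(S + 1) = (3.49 − 1)/(3.49 + 1) = 2.49/4.49
RL = −20·log₁₀|Γ| = −20·log₁₀(0.555)

|Γ| ≈ 0.555; return loss ≈ 5.12 dB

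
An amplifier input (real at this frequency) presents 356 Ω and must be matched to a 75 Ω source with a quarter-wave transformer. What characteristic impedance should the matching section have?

Z_qwt = √(Z_0·R_L) = √(75 × 356) = √26700

Z_qwt ≈ 163 Ω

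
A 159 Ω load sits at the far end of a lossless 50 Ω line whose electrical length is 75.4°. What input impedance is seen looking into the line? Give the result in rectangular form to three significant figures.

Z_in ≈ 16.7 − j11.7 Ω

tan(βl) = tan(75.4°) = 3.84
Z_in = Z_0·(Z_L + jZ_0·tanβl)/(Z_0 + jZ_L·tanβl)
     = 50·(159 + j192)/(50 + j610)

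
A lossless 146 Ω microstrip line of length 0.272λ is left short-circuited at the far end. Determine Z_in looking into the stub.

Z_in ≈ −j1050 Ω

βl = 2π × 0.272 = 97.9°
tan(βl) = -7.19
For a short-circuited stub, Z_in = jZ_0·tan(βl)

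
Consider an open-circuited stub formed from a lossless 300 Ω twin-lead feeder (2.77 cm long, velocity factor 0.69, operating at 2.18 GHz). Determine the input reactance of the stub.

λ = v/f = 0.69·c / 2.18 GHz = 0.095 m
βl = 2π·l/λ = 2π × 0.292 = 105°
tan(βl) = -3.73
For an open-circuited stub, Z_in = −jZ_0·cot(βl) = −jZ_0/tan(βl)

X_in ≈ 80.5 Ω (inductive)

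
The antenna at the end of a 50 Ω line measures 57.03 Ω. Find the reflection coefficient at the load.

Γ = 0.0657

Γ = (Z_L − Z_0)/(Z_L + Z_0) = (57.03 − 50)/(57.03 + 50) = 7.03/107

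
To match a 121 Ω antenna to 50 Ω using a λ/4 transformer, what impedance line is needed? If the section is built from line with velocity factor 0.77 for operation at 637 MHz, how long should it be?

Z_qwt = √(Z_0·R_L) = √(50 × 121) = √6050
λ = 0.77·c/f = 0.363 m, so l = λ/4 = 0.0907 m

Z_qwt ≈ 77.8 Ω; length ≈ 9.07 cm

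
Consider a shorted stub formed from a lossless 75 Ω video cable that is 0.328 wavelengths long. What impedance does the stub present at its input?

βl = 2π × 0.328 = 118°
tan(βl) = -1.87
For a shorted stub, Z_in = jZ_0·tan(βl)

Z_in ≈ −j141 Ω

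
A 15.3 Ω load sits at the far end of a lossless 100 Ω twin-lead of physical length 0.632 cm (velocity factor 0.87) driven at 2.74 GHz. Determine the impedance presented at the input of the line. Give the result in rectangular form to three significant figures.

Z_in ≈ 18.2 + j43 Ω

λ = v/f = 0.87·c / 2.74 GHz = 0.0953 m
βl = 2π·l/λ = 2π × 0.0663 = 23.9°
tan(βl) = tan(23.9°) = 0.443
Z_in = Z_0·(Z_L + jZ_0·tanβl)/(Z_0 + jZ_L·tanβl)
     = 100·(15.3 + j44.3)/(100 + j6.78)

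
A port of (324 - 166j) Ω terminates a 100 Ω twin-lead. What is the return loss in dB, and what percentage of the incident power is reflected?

RL ≈ 4.26 dB; 37.5% of incident power reflected

Γ = (224 − j166)/(424 − j166), |Γ| = 0.612
RL = −20·log₁₀(0.612) = 4.26 dB
P_refl/P_inc = |Γ|² = 0.375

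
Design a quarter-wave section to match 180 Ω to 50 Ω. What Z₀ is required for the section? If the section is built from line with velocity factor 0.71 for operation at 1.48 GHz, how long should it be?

Z_qwt ≈ 94.9 Ω; length ≈ 3.6 cm

Z_qwt = √(Z_0·R_L) = √(50 × 180) = √9000
λ = 0.71·c/f = 0.144 m, so l = λ/4 = 0.036 m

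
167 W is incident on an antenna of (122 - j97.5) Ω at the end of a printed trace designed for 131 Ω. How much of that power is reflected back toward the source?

P_reflected ≈ 21.8 W

|Γ| = |(-9 − j97.5)/(253 − j97.5)| = 0.361
|Γ|² = 0.13
P_refl = |Γ|²·P_inc = 21.8 W, P_del = (1 − |Γ|²)·P_inc = 145 W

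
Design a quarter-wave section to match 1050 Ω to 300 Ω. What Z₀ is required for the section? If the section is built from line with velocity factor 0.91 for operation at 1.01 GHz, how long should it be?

Z_qwt = √(Z_0·R_L) = √(300 × 1050) = √315000
λ = 0.91·c/f = 0.27 m, so l = λ/4 = 0.0676 m

Z_qwt ≈ 561 Ω; length ≈ 6.76 cm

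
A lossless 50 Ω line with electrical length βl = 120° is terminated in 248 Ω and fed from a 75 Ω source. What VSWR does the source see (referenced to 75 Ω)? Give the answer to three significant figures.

VSWR ≈ 6.43

tan(βl) = -1.73
Z_in = Z_0·(Z_L + jZ_0·tanβl)/(Z_0 + jZ_L·tanβl) = 13.3 + j27.3 Ω
Γ_s = (Z_in − Z_s)/(Z_in + Z_s) = (-61.7 + j27.3)/(88.3 + j27.3), |Γ_s| = 0.731
VSWR = (1 + |Γ_s|)/(1 − |Γ_s|)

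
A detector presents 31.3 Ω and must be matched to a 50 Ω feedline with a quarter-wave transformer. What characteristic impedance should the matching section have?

Z_qwt = √(Z_0·R_L) = √(50 × 31.3) = √1565

Z_qwt ≈ 39.6 Ω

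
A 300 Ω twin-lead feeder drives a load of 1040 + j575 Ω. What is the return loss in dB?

Γ = (740 + j575)/(1340 + j575), |Γ| = 0.643
RL = −20·log₁₀|Γ| = −20·log₁₀(0.643)

RL ≈ 3.84 dB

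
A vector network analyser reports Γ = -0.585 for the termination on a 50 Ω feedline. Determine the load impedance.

Z_L = Z_0·(1 + Γ)/(1 − Γ) = 50·(0.415)/(1.58)

Z_L ≈ 13.1 Ω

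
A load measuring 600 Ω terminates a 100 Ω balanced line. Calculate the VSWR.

VSWR ≈ 6

Γ = (600 − 100)/(600 + 100) = 0.714
VSWR = (1 + 0.714)/(1 − 0.714)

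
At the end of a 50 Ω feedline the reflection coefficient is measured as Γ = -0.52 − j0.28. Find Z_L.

Z_L = Z_0·(1 + Γ)/(1 − Γ) = 50·(0.48 − j0.28)/(1.52 + j0.28)

Z_L ≈ 13.6 − j11.7 Ω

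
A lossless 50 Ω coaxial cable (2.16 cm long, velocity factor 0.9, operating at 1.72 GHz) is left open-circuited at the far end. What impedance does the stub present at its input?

Z_in ≈ −j42.6 Ω

λ = v/f = 0.9·c / 1.72 GHz = 0.157 m
βl = 2π·l/λ = 2π × 0.138 = 49.5°
tan(βl) = 1.17
For an open-circuited stub, Z_in = −jZ_0·cot(βl) = −jZ_0/tan(βl)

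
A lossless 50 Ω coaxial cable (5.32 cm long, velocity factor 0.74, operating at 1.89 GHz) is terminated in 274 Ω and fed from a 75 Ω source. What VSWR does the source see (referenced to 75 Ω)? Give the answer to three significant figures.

VSWR ≈ 4.06

λ = v/f = 0.74·c / 1.89 GHz = 0.117 m
βl = 2π·l/λ = 2π × 0.453 = 163°
tan(βl) = -0.305
Z_in = Z_0·(Z_L + jZ_0·tanβl)/(Z_0 + jZ_L·tanβl) = 79 + j117 Ω
Γ_s = (Z_in − Z_s)/(Z_in + Z_s) = (4.03 + j117)/(154 + j117), |Γ_s| = 0.604
VSWR = (1 + |Γ_s|)/(1 − |Γ_s|)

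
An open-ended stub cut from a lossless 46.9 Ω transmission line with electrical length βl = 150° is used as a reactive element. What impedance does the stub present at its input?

Z_in ≈ +j81.2 Ω

tan(βl) = -0.577
For an open-ended stub, Z_in = −jZ_0·cot(βl) = −jZ_0/tan(βl)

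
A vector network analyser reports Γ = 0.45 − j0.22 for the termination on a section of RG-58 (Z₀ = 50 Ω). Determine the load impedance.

Z_L = Z_0·(1 + Γ)/(1 − Γ) = 50·(1.45 − j0.22)/(0.55 + j0.22)

Z_L ≈ 107 − j62.7 Ω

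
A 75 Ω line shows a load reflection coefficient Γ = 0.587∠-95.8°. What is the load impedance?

Z_L = Z_0·(1 + Γ)/(1 − Γ) = 75·(0.941 − j0.584)/(1.06 + j0.584)

Z_L ≈ 33.6 − j59.9 Ω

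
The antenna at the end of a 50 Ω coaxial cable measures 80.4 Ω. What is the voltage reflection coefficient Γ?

Γ = 0.233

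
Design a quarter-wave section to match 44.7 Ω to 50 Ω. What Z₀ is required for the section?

Z_qwt ≈ 47.3 Ω

Z_qwt = √(Z_0·R_L) = √(50 × 44.7) = √2235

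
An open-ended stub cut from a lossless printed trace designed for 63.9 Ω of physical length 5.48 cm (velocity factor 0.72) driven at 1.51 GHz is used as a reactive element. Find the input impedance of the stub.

Z_in ≈ +j70.8 Ω

λ = v/f = 0.72·c / 1.51 GHz = 0.143 m
βl = 2π·l/λ = 2π × 0.383 = 138°
tan(βl) = -0.903
For an open-ended stub, Z_in = −jZ_0·cot(βl) = −jZ_0/tan(βl)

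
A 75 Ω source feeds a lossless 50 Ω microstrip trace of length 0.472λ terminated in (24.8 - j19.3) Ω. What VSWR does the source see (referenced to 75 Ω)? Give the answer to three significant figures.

βl = 2π × 0.472 = 170°
tan(βl) = -0.178
Z_in = Z_0·(Z_L + jZ_0·tanβl)/(Z_0 + jZ_L·tanβl) = 29.2 − j27.5 Ω
Γ_s = (Z_in − Z_s)/(Z_in + Z_s) = (-45.8 − j27.5)/(104 − j27.5), |Γ_s| = 0.495
VSWR = (1 + |Γ_s|)/(1 − |Γ_s|)

VSWR ≈ 2.96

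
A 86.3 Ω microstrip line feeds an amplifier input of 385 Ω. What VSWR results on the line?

VSWR ≈ 4.46

Γ = (385 − 86.3)/(385 + 86.3) = 0.634
VSWR = (1 + 0.634)/(1 − 0.634)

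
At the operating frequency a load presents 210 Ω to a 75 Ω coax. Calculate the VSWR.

VSWR ≈ 2.8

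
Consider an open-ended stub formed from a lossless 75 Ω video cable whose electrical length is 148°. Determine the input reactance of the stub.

tan(βl) = -0.625
For an open-ended stub, Z_in = −jZ_0·cot(βl) = −jZ_0/tan(βl)

X_in ≈ 120 Ω (inductive)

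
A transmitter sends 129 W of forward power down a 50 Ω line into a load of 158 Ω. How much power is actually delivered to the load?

P_delivered ≈ 94.2 W

Γ = (158 − 50)/(158 + 50) = 0.519
|Γ|² = 0.27
P_refl = |Γ|²·P_inc = 34.8 W, P_del = (1 − |Γ|²)·P_inc = 94.2 W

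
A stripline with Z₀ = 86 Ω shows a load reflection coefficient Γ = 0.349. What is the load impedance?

Z_L = Z_0·(1 + Γ)/(1 − Γ) = 86·(1.35)/(0.651)

Z_L ≈ 178 Ω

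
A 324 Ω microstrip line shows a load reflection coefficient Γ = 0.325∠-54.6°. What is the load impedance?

Z_L ≈ 397 − j235 Ω

Z_L = Z_0·(1 + Γ)/(1 − Γ) = 324·(1.19 − j0.265)/(0.812 + j0.265)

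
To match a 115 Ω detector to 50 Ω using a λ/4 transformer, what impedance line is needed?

Z_qwt = √(Z_0·R_L) = √(50 × 115) = √5750

Z_qwt ≈ 75.8 Ω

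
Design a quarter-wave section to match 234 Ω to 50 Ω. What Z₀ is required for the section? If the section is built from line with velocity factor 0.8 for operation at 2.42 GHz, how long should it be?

Z_qwt = √(Z_0·R_L) = √(50 × 234) = √11700
λ = 0.8·c/f = 0.0992 m, so l = λ/4 = 0.0248 m

Z_qwt ≈ 108 Ω; length ≈ 2.48 cm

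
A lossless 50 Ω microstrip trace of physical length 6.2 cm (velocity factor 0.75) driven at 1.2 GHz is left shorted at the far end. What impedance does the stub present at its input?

Z_in ≈ −j90.1 Ω

λ = v/f = 0.75·c / 1.2 GHz = 0.188 m
βl = 2π·l/λ = 2π × 0.331 = 119°
tan(βl) = -1.8
For a shorted stub, Z_in = jZ_0·tan(βl)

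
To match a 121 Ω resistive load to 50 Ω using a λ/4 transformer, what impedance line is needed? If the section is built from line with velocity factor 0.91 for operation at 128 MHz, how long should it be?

Z_qwt = √(Z_0·R_L) = √(50 × 121) = √6050
λ = 0.91·c/f = 2.13 m, so l = λ/4 = 0.533 m

Z_qwt ≈ 77.8 Ω; length ≈ 53.3 cm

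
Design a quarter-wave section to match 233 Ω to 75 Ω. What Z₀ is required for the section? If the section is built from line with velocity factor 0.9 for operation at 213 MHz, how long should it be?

Z_qwt ≈ 132 Ω; length ≈ 31.7 cm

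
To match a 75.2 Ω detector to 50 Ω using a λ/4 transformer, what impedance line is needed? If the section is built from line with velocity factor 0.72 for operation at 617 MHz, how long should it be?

Z_qwt ≈ 61.3 Ω; length ≈ 8.75 cm

Z_qwt = √(Z_0·R_L) = √(50 × 75.2) = √3760
λ = 0.72·c/f = 0.35 m, so l = λ/4 = 0.0875 m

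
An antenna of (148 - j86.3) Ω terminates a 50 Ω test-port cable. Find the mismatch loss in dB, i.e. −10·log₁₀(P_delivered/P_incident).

mismatch loss ≈ 1.98 dB

Γ = (98 − j86.3)/(198 − j86.3), |Γ| = 0.605
|Γ|² = 0.366, so P_del/P_inc = 1 − |Γ|² = 0.634
ML = −10·log₁₀(1 − |Γ|²)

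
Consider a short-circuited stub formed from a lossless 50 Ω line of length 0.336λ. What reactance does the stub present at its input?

X_in ≈ -83.3 Ω (capacitive)

βl = 2π × 0.336 = 121°
tan(βl) = -1.67
For a short-circuited stub, Z_in = jZ_0·tan(βl)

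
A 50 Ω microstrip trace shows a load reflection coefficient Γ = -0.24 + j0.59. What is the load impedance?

Z_L ≈ 15.8 + j31.3 Ω

Z_L = Z_0·(1 + Γ)/(1 − Γ) = 50·(0.76 + j0.59)/(1.24 − j0.59)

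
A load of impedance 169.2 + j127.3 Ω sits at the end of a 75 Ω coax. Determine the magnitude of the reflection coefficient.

|Γ| ≈ 0.575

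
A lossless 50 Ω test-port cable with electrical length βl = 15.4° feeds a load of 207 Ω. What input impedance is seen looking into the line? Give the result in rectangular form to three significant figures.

tan(βl) = tan(15.4°) = 0.275
Z_in = Z_0·(Z_L + jZ_0·tanβl)/(Z_0 + jZ_L·tanβl)
     = 50·(207 + j13.8)/(50 + j57)

Z_in ≈ 96.8 − j96.6 Ω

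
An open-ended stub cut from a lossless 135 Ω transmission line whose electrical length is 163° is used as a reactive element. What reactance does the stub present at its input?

X_in ≈ 442 Ω (inductive)

tan(βl) = -0.306
For an open-ended stub, Z_in = −jZ_0·cot(βl) = −jZ_0/tan(βl)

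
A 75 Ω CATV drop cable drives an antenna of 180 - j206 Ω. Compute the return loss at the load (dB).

Γ = (105 − j206)/(255 − j206), |Γ| = 0.705
RL = −20·log₁₀|Γ| = −20·log₁₀(0.705)

RL ≈ 3.03 dB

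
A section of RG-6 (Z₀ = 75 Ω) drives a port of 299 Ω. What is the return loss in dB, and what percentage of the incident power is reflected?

RL ≈ 4.45 dB; 35.9% of incident power reflected

Γ = (299 − 75)/(299 + 75) = 0.599
RL = −20·log₁₀(0.599) = 4.45 dB
P_refl/P_inc = |Γ|² = 0.359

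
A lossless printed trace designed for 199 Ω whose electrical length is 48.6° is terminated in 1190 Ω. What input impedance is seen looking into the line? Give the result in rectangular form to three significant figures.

tan(βl) = tan(48.6°) = 1.13
Z_in = Z_0·(Z_L + jZ_0·tanβl)/(Z_0 + jZ_L·tanβl)
     = 199·(1190 + j226)/(199 + j1350)

Z_in ≈ 57.9 − j167 Ω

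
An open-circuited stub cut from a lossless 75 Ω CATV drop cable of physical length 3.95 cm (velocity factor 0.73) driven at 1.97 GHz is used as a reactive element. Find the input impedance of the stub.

λ = v/f = 0.73·c / 1.97 GHz = 0.111 m
βl = 2π·l/λ = 2π × 0.355 = 128°
tan(βl) = -1.28
For an open-circuited stub, Z_in = −jZ_0·cot(βl) = −jZ_0/tan(βl)

Z_in ≈ +j58.4 Ω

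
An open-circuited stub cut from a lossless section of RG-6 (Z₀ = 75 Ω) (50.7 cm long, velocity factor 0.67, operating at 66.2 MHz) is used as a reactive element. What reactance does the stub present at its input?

X_in ≈ -43.1 Ω (capacitive)

λ = v/f = 0.67·c / 66.2 MHz = 3.04 m
βl = 2π·l/λ = 2π × 0.167 = 60.1°
tan(βl) = 1.74
For an open-circuited stub, Z_in = −jZ_0·cot(βl) = −jZ_0/tan(βl)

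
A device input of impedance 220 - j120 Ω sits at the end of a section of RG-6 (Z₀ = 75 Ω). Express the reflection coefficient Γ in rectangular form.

Γ ≈ 0.564 − j0.177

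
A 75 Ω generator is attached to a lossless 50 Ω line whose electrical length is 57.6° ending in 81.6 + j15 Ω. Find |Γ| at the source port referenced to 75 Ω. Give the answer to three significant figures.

tan(βl) = 1.58
Z_in = Z_0·(Z_L + jZ_0·tanβl)/(Z_0 + jZ_L·tanβl) = 41.2 − j23.3 Ω
Γ_s = (Z_in − Z_s)/(Z_in + Z_s) = (-33.8 − j23.3)/(116 − j23.3), |Γ_s| = 0.346

|Γ| ≈ 0.346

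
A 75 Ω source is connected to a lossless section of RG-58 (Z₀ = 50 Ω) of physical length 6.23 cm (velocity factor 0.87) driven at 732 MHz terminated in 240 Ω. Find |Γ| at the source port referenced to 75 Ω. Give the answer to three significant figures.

λ = v/f = 0.87·c / 732 MHz = 0.357 m
βl = 2π·l/λ = 2π × 0.175 = 62.9°
tan(βl) = 1.95
Z_in = Z_0·(Z_L + jZ_0·tanβl)/(Z_0 + jZ_L·tanβl) = 13 − j24.2 Ω
Γ_s = (Z_in − Z_s)/(Z_in + Z_s) = (-62 − j24.2)/(88 − j24.2), |Γ_s| = 0.729

|Γ| ≈ 0.729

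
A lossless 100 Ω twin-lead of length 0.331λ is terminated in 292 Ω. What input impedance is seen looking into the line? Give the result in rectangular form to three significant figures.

βl = 2π × 0.331 = 119°
tan(βl) = tan(119°) = -1.79
Z_in = Z_0·(Z_L + jZ_0·tanβl)/(Z_0 + jZ_L·tanβl)
     = 100·(292 − j179)/(100 − j523)

Z_in ≈ 43.3 + j47.5 Ω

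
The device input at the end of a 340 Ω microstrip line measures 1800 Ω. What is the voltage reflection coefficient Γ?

Γ = 0.682

Γ = (Z_L − Z_0)/(Z_L + Z_0) = (1800 − 340)/(1800 + 340) = 1460/2140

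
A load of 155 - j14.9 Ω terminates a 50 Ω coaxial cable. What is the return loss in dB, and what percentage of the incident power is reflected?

Γ = (105 − j14.9)/(205 − j14.9), |Γ| = 0.516
RL = −20·log₁₀(0.516) = 5.75 dB
P_refl/P_inc = |Γ|² = 0.266

RL ≈ 5.75 dB; 26.6% of incident power reflected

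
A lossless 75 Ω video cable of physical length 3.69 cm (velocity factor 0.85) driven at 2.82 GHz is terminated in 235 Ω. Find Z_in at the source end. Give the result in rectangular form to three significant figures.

λ = v/f = 0.85·c / 2.82 GHz = 0.0904 m
βl = 2π·l/λ = 2π × 0.408 = 147°
tan(βl) = tan(147°) = -0.652
Z_in = Z_0·(Z_L + jZ_0·tanβl)/(Z_0 + jZ_L·tanβl)
     = 75·(235 − j48.9)/(75 − j153)

Z_in ≈ 64.8 + j83.4 Ω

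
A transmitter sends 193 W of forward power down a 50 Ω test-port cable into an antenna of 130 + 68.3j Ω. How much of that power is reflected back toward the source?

|Γ| = |(80 + j68.3)/(180 + j68.3)| = 0.546
|Γ|² = 0.299
P_refl = |Γ|²·P_inc = 57.6 W, P_del = (1 − |Γ|²)·P_inc = 135 W

P_reflected ≈ 57.6 W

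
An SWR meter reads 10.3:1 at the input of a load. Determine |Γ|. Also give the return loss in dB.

|Γ| ≈ 0.823; return loss ≈ 1.69 dB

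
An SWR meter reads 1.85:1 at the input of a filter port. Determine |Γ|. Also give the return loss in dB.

|Γ| ≈ 0.298; return loss ≈ 10.5 dB

|Γ| = (S − 1)/(S + 1) = (1.85 − 1)/(1.85 + 1) = 0.85/2.85
RL = −20·log₁₀|Γ| = −20·log₁₀(0.298)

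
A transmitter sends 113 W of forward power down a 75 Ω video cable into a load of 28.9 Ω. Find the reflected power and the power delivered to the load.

Γ = (28.9 − 75)/(28.9 + 75) = -0.444
|Γ|² = 0.197
P_refl = |Γ|²·P_inc = 22.2 W, P_del = (1 − |Γ|²)·P_inc = 90.8 W

P_reflected ≈ 22.2 W; P_delivered ≈ 90.8 W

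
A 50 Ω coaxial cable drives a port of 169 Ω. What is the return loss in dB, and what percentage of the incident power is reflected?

Γ = (169 − 50)/(169 + 50) = 0.543
RL = −20·log₁₀(0.543) = 5.3 dB
P_refl/P_inc = |Γ|² = 0.295

RL ≈ 5.3 dB; 29.5% of incident power reflected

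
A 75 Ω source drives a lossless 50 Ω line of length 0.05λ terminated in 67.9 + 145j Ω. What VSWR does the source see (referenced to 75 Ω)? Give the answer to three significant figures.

βl = 2π × 0.05 = 18°
tan(βl) = 0.325
Z_in = Z_0·(Z_L + jZ_0·tanβl)/(Z_0 + jZ_L·tanβl) = 379 − j104 Ω
Γ_s = (Z_in − Z_s)/(Z_in + Z_s) = (304 − j104)/(454 − j104), |Γ_s| = 0.69
VSWR = (1 + |Γ_s|)/(1 − |Γ_s|)

VSWR ≈ 5.45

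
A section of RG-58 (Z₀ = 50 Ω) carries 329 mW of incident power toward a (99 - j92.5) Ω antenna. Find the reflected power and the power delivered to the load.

P_reflected ≈ 117 mW; P_delivered ≈ 212 mW

|Γ| = |(49 − j92.5)/(149 − j92.5)| = 0.597
|Γ|² = 0.356
P_refl = |Γ|²·P_inc = 117 mW, P_del = (1 − |Γ|²)·P_inc = 212 mW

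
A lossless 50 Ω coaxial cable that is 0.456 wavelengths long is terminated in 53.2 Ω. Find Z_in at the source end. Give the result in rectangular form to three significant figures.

βl = 2π × 0.456 = 164°
tan(βl) = tan(164°) = -0.284
Z_in = Z_0·(Z_L + jZ_0·tanβl)/(Z_0 + jZ_L·tanβl)
     = 50·(53.2 − j14.2)/(50 − j15.1)

Z_in ≈ 52.7 + j1.72 Ω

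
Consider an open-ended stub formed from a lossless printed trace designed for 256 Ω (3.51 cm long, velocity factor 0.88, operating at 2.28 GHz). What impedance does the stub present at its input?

Z_in ≈ +j88.8 Ω

λ = v/f = 0.88·c / 2.28 GHz = 0.116 m
βl = 2π·l/λ = 2π × 0.303 = 109°
tan(βl) = -2.88
For an open-ended stub, Z_in = −jZ_0·cot(βl) = −jZ_0/tan(βl)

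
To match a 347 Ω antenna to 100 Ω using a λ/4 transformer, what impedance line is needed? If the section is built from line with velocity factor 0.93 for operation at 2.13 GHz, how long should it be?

Z_qwt ≈ 186 Ω; length ≈ 3.27 cm

Z_qwt = √(Z_0·R_L) = √(100 × 347) = √34700
λ = 0.93·c/f = 0.131 m, so l = λ/4 = 0.0327 m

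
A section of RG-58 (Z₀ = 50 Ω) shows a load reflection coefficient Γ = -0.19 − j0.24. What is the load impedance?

Z_L ≈ 30.7 − j16.3 Ω

Z_L = Z_0·(1 + Γ)/(1 − Γ) = 50·(0.81 − j0.24)/(1.19 + j0.24)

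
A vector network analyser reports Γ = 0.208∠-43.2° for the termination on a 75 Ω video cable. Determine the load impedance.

Z_L ≈ 97 − j28.9 Ω

Z_L = Z_0·(1 + Γ)/(1 − Γ) = 75·(1.15 − j0.142)/(0.848 + j0.142)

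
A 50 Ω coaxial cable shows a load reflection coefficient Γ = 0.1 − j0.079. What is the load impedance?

Z_L = Z_0·(1 + Γ)/(1 − Γ) = 50·(1.1 − j0.079)/(0.9 + j0.079)

Z_L ≈ 60.3 − j9.68 Ω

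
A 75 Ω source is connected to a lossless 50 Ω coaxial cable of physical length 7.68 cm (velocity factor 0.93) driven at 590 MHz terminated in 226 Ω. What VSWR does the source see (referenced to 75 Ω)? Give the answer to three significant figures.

VSWR ≈ 5.77

λ = v/f = 0.93·c / 590 MHz = 0.473 m
βl = 2π·l/λ = 2π × 0.162 = 58.5°
tan(βl) = 1.63
Z_in = Z_0·(Z_L + jZ_0·tanβl)/(Z_0 + jZ_L·tanβl) = 15 − j28.6 Ω
Γ_s = (Z_in − Z_s)/(Z_in + Z_s) = (-60 − j28.6)/(90 − j28.6), |Γ_s| = 0.705
VSWR = (1 + |Γ_s|)/(1 − |Γ_s|)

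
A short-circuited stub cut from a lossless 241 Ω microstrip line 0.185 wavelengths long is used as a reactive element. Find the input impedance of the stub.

Z_in ≈ +j557 Ω

βl = 2π × 0.185 = 66.6°
tan(βl) = 2.31
For a short-circuited stub, Z_in = jZ_0·tan(βl)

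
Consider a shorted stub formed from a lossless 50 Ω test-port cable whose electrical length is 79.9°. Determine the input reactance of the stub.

X_in ≈ 281 Ω (inductive)

tan(βl) = 5.61
For a shorted stub, Z_in = jZ_0·tan(βl)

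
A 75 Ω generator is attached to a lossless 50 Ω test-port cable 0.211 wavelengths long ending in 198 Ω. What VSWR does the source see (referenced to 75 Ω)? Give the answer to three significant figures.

VSWR ≈ 5.75

βl = 2π × 0.211 = 76°
tan(βl) = 4
Z_in = Z_0·(Z_L + jZ_0·tanβl)/(Z_0 + jZ_L·tanβl) = 13.4 − j11.7 Ω
Γ_s = (Z_in − Z_s)/(Z_in + Z_s) = (-61.6 − j11.7)/(88.4 − j11.7), |Γ_s| = 0.704
VSWR = (1 + |Γ_s|)/(1 − |Γ_s|)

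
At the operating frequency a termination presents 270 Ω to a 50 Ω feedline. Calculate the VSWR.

Γ = (270 − 50)/(270 + 50) = 0.688
VSWR = (1 + 0.688)/(1 − 0.688)

VSWR ≈ 5.4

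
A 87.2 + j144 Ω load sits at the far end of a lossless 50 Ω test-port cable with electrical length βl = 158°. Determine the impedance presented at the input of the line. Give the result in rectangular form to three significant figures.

tan(βl) = tan(158°) = -0.404
Z_in = Z_0·(Z_L + jZ_0·tanβl)/(Z_0 + jZ_L·tanβl)
     = 50·(87.2 + j124)/(108 − j35.2)

Z_in ≈ 19.6 + j63.6 Ω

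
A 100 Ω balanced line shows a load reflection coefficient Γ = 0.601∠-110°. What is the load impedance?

Z_L = Z_0·(1 + Γ)/(1 − Γ) = 100·(0.794 − j0.565)/(1.21 + j0.565)

Z_L ≈ 36 − j63.7 Ω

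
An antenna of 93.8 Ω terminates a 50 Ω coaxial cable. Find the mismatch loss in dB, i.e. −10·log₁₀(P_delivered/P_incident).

mismatch loss ≈ 0.423 dB

Γ = (93.8 − 50)/(93.8 + 50) = 0.305
|Γ|² = 0.0928, so P_del/P_inc = 1 − |Γ|² = 0.907
ML = −10·log₁₀(1 − |Γ|²)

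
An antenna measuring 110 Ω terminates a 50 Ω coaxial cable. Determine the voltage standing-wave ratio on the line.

VSWR ≈ 2.2

Γ = (110 − 50)/(110 + 50) = 0.375
VSWR = (1 + 0.375)/(1 − 0.375)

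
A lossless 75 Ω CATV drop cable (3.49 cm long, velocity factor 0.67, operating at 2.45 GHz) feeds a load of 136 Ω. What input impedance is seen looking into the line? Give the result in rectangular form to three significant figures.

Z_in ≈ 92.7 + j47.1 Ω

λ = v/f = 0.67·c / 2.45 GHz = 0.082 m
βl = 2π·l/λ = 2π × 0.425 = 153°
tan(βl) = tan(153°) = -0.506
Z_in = Z_0·(Z_L + jZ_0·tanβl)/(Z_0 + jZ_L·tanβl)
     = 75·(136 − j38)/(75 − j68.9)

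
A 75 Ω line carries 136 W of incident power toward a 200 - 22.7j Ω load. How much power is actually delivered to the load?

P_delivered ≈ 107 W

|Γ| = |(125 − j22.7)/(275 − j22.7)| = 0.46
|Γ|² = 0.212
P_refl = |Γ|²·P_inc = 28.8 W, P_del = (1 − |Γ|²)·P_inc = 107 W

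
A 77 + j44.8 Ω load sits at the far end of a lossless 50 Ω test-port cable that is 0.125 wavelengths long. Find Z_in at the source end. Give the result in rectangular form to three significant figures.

βl = 2π × 0.125 = 45°
tan(βl) = tan(45°) = 1
Z_in = Z_0·(Z_L + jZ_0·tanβl)/(Z_0 + jZ_L·tanβl)
     = 50·(77 + j94.8)/(5.2 + j77)

Z_in ≈ 64.6 − j45.6 Ω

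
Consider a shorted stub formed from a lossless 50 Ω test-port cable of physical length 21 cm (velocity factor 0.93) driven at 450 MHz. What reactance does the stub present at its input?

X_in ≈ -80.2 Ω (capacitive)

λ = v/f = 0.93·c / 450 MHz = 0.62 m
βl = 2π·l/λ = 2π × 0.339 = 122°
tan(βl) = -1.6
For a shorted stub, Z_in = jZ_0·tan(βl)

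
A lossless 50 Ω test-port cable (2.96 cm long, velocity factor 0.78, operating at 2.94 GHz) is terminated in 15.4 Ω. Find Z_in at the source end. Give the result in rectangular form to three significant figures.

Z_in ≈ 29.1 − j42.7 Ω

λ = v/f = 0.78·c / 2.94 GHz = 0.0796 m
βl = 2π·l/λ = 2π × 0.372 = 134°
tan(βl) = tan(134°) = -1.04
Z_in = Z_0·(Z_L + jZ_0·tanβl)/(Z_0 + jZ_L·tanβl)
     = 50·(15.4 − j52)/(50 − j16)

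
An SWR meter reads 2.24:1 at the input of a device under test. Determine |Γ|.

|Γ| ≈ 0.383

|Γ| = (S − 1)/(S + 1) = (2.24 − 1)/(2.24 + 1) = 1.24/3.24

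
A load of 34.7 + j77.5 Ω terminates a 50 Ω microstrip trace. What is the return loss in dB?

Γ = (-15.3 + j77.5)/(84.7 + j77.5), |Γ| = 0.688
RL = −20·log₁₀|Γ| = −20·log₁₀(0.688)

RL ≈ 3.25 dB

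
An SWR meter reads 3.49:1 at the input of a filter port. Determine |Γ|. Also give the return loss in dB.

|Γ| ≈ 0.555; return loss ≈ 5.12 dB

|Γ| = (S − 1)/(S + 1) = (3.49 − 1)/(3.49 + 1) = 2.49/4.49
RL = −20·log₁₀|Γ| = −20·log₁₀(0.555)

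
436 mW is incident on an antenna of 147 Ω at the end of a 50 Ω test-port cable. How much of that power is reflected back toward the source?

Γ = (147 − 50)/(147 + 50) = 0.492
|Γ|² = 0.242
P_refl = |Γ|²·P_inc = 106 mW, P_del = (1 − |Γ|²)·P_inc = 330 mW

P_reflected ≈ 106 mW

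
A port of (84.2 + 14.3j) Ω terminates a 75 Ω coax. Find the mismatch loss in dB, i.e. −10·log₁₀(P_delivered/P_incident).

Γ = (9.2 + j14.3)/(159.2 + j14.3), |Γ| = 0.106
|Γ|² = 0.0113, so P_del/P_inc = 1 − |Γ|² = 0.989
ML = −10·log₁₀(1 − |Γ|²)

mismatch loss ≈ 0.0494 dB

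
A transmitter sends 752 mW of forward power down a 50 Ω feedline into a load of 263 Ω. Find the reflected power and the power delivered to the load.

P_reflected ≈ 348 mW; P_delivered ≈ 404 mW

Γ = (263 − 50)/(263 + 50) = 0.681
|Γ|² = 0.463
P_refl = |Γ|²·P_inc = 348 mW, P_del = (1 − |Γ|²)·P_inc = 404 mW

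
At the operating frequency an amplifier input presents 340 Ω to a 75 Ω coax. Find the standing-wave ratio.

For a purely resistive load, VSWR = R_L/Z_0 or Z_0/R_L (whichever > 1) = 340/75

VSWR ≈ 4.53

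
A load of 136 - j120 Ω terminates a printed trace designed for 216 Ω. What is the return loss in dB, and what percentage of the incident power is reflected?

Γ = (-80 − j120)/(352 − j120), |Γ| = 0.388
RL = −20·log₁₀(0.388) = 8.23 dB
P_refl/P_inc = |Γ|² = 0.15

RL ≈ 8.23 dB; 15% of incident power reflected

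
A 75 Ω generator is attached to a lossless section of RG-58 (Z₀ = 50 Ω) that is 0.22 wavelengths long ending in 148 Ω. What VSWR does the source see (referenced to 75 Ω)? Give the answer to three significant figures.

VSWR ≈ 4.36

βl = 2π × 0.22 = 79.2°
tan(βl) = 5.24
Z_in = Z_0·(Z_L + jZ_0·tanβl)/(Z_0 + jZ_L·tanβl) = 17.4 − j8.41 Ω
Γ_s = (Z_in − Z_s)/(Z_in + Z_s) = (-57.6 − j8.41)/(92.4 − j8.41), |Γ_s| = 0.627
VSWR = (1 + |Γ_s|)/(1 − |Γ_s|)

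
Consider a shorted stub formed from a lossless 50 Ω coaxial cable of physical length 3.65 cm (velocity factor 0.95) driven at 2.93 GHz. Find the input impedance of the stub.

Z_in ≈ −j49.8 Ω

λ = v/f = 0.95·c / 2.93 GHz = 0.0973 m
βl = 2π·l/λ = 2π × 0.375 = 135°
tan(βl) = -0.997
For a shorted stub, Z_in = jZ_0·tan(βl)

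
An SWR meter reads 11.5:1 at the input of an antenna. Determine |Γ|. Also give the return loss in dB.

|Γ| ≈ 0.84; return loss ≈ 1.51 dB

|Γ| = (S − 1)/(S + 1) = (11.5 − 1)/(11.5 + 1) = 10.5/12.5
RL = −20·log₁₀|Γ| = −20·log₁₀(0.84)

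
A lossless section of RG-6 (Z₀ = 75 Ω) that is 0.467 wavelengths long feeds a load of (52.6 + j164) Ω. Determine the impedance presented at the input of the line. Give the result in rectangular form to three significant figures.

βl = 2π × 0.467 = 168°
tan(βl) = tan(168°) = -0.21
Z_in = Z_0·(Z_L + jZ_0·tanβl)/(Z_0 + jZ_L·tanβl)
     = 75·(52.6 + j148)/(110 − j11.1)

Z_in ≈ 25.5 + j104 Ω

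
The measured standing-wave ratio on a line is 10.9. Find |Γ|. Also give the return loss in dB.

|Γ| = (S − 1)/(S + 1) = (10.9 − 1)/(10.9 + 1) = 9.9/11.9
RL = −20·log₁₀|Γ| = −20·log₁₀(0.832)

|Γ| ≈ 0.832; return loss ≈ 1.6 dB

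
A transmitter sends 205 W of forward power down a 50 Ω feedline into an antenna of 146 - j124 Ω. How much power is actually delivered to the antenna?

P_delivered ≈ 111 W

|Γ| = |(96 − j124)/(196 − j124)| = 0.676
|Γ|² = 0.457
P_refl = |Γ|²·P_inc = 93.7 W, P_del = (1 − |Γ|²)·P_inc = 111 W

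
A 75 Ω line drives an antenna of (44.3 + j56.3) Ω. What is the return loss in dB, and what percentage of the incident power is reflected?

Γ = (-30.7 + j56.3)/(119.3 + j56.3), |Γ| = 0.486
RL = −20·log₁₀(0.486) = 6.27 dB
P_refl/P_inc = |Γ|² = 0.236

RL ≈ 6.27 dB; 23.6% of incident power reflected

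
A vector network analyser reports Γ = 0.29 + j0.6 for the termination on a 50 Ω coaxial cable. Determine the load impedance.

Z_L = Z_0·(1 + Γ)/(1 − Γ) = 50·(1.29 + j0.6)/(0.71 − j0.6)

Z_L ≈ 32.2 + j69.4 Ω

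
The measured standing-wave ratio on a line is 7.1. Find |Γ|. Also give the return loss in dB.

|Γ| ≈ 0.753; return loss ≈ 2.46 dB

|Γ| = (S − 1)/(S + 1) = (7.1 − 1)/(7.1 + 1) = 6.1/8.1
RL = −20·log₁₀|Γ| = −20·log₁₀(0.753)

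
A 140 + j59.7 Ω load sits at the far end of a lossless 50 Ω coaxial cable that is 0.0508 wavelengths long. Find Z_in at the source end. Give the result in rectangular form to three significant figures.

βl = 2π × 0.0508 = 18.3°
tan(βl) = tan(18.3°) = 0.33
Z_in = Z_0·(Z_L + jZ_0·tanβl)/(Z_0 + jZ_L·tanβl)
     = 50·(140 + j76.2)/(30.3 + j46.3)

Z_in ≈ 127 − j68.2 Ω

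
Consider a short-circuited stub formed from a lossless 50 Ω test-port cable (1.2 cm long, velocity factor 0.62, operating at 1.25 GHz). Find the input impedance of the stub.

λ = v/f = 0.62·c / 1.25 GHz = 0.149 m
βl = 2π·l/λ = 2π × 0.0806 = 29°
tan(βl) = 0.555
For a short-circuited stub, Z_in = jZ_0·tan(βl)

Z_in ≈ +j27.8 Ω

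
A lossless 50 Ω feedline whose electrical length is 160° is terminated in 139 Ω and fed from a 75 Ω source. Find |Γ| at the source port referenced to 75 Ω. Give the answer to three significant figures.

|Γ| ≈ 0.369

tan(βl) = -0.364
Z_in = Z_0·(Z_L + jZ_0·tanβl)/(Z_0 + jZ_L·tanβl) = 77.8 + j60.5 Ω
Γ_s = (Z_in − Z_s)/(Z_in + Z_s) = (2.78 + j60.5)/(153 + j60.5), |Γ_s| = 0.369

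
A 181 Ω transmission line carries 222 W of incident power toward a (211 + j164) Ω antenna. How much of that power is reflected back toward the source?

|Γ| = |(30 + j164)/(392 + j164)| = 0.392
|Γ|² = 0.154
P_refl = |Γ|²·P_inc = 34.2 W, P_del = (1 − |Γ|²)·P_inc = 188 W

P_reflected ≈ 34.2 W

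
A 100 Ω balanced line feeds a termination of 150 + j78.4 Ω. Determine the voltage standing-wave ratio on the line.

VSWR ≈ 2.1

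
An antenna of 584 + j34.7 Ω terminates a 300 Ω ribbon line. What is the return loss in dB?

RL ≈ 9.81 dB

Γ = (284 + j34.7)/(884 + j34.7), |Γ| = 0.323
RL = −20·log₁₀|Γ| = −20·log₁₀(0.323)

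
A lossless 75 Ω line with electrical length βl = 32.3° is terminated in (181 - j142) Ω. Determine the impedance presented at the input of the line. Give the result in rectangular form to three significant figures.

tan(βl) = tan(32.3°) = 0.632
Z_in = Z_0·(Z_L + jZ_0·tanβl)/(Z_0 + jZ_L·tanβl)
     = 75·(181 − j94.6)/(165 + j114)

Z_in ≈ 35.4 − j67.6 Ω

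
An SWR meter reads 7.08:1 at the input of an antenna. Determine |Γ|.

|Γ| ≈ 0.752

|Γ| = (S − 1)/(S + 1) = (7.08 − 1)/(7.08 + 1) = 6.08/8.08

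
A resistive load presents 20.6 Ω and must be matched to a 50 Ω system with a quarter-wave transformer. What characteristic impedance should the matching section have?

Z_qwt = √(Z_0·R_L) = √(50 × 20.6) = √1030

Z_qwt ≈ 32.1 Ω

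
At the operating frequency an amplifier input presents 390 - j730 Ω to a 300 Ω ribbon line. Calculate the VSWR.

VSWR ≈ 6.47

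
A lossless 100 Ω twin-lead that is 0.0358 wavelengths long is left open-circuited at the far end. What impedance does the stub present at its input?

βl = 2π × 0.0358 = 12.9°
tan(βl) = 0.229
For an open-circuited stub, Z_in = −jZ_0·cot(βl) = −jZ_0/tan(βl)

Z_in ≈ −j437 Ω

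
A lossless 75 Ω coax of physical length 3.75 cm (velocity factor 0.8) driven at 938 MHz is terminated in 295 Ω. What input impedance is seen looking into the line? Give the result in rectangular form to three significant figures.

Z_in ≈ 29 − j51.4 Ω

λ = v/f = 0.8·c / 938 MHz = 0.256 m
βl = 2π·l/λ = 2π × 0.147 = 52.8°
tan(βl) = tan(52.8°) = 1.32
Z_in = Z_0·(Z_L + jZ_0·tanβl)/(Z_0 + jZ_L·tanβl)
     = 75·(295 + j98.7)/(75 + j388)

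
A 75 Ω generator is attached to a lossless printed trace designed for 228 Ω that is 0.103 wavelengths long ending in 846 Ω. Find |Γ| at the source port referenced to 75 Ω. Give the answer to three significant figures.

|Γ| ≈ 0.774

βl = 2π × 0.103 = 37.1°
tan(βl) = 0.756
Z_in = Z_0·(Z_L + jZ_0·tanβl)/(Z_0 + jZ_L·tanβl) = 150 − j248 Ω
Γ_s = (Z_in − Z_s)/(Z_in + Z_s) = (75 − j248)/(225 − j248), |Γ_s| = 0.774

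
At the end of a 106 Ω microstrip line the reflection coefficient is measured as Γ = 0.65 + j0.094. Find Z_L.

Z_L ≈ 459 + j152 Ω

Z_L = Z_0·(1 + Γ)/(1 − Γ) = 106·(1.65 + j0.094)/(0.35 − j0.094)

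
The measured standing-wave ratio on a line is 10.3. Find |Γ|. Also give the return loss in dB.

|Γ| = (S − 1)/(S + 1) = (10.3 − 1)/(10.3 + 1) = 9.3/11.3
RL = −20·log₁₀|Γ| = −20·log₁₀(0.823)

|Γ| ≈ 0.823; return loss ≈ 1.69 dB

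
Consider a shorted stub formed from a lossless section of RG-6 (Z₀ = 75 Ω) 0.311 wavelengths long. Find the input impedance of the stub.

Z_in ≈ −j186 Ω

βl = 2π × 0.311 = 112°
tan(βl) = -2.48
For a shorted stub, Z_in = jZ_0·tan(βl)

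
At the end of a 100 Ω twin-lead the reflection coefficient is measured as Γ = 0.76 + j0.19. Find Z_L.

Z_L = Z_0·(1 + Γ)/(1 − Γ) = 100·(1.76 + j0.19)/(0.24 − j0.19)

Z_L ≈ 412 + j406 Ω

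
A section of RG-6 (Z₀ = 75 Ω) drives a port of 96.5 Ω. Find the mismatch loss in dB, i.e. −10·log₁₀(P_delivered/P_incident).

mismatch loss ≈ 0.0688 dB

Γ = (96.5 − 75)/(96.5 + 75) = 0.125
|Γ|² = 0.0157, so P_del/P_inc = 1 − |Γ|² = 0.984
ML = −10·log₁₀(1 − |Γ|²)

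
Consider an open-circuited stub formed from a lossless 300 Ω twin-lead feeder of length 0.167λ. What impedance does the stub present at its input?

βl = 2π × 0.167 = 60.1°
tan(βl) = 1.74
For an open-circuited stub, Z_in = −jZ_0·cot(βl) = −jZ_0/tan(βl)

Z_in ≈ −j172 Ω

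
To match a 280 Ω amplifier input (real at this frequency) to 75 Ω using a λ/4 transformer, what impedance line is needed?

Z_qwt = √(Z_0·R_L) = √(75 × 280) = √21000

Z_qwt ≈ 145 Ω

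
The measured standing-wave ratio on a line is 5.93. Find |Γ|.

|Γ| ≈ 0.711

|Γ| = (S − 1)/(S + 1) = (5.93 − 1)/(5.93 + 1) = 4.93/6.93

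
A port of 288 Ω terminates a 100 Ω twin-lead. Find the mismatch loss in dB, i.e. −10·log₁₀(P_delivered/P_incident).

mismatch loss ≈ 1.16 dB

Γ = (288 − 100)/(288 + 100) = 0.485
|Γ|² = 0.235, so P_del/P_inc = 1 − |Γ|² = 0.765
ML = −10·log₁₀(1 − |Γ|²)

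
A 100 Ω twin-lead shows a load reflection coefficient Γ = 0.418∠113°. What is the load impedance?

Z_L = Z_0·(1 + Γ)/(1 − Γ) = 100·(0.837 + j0.385)/(1.16 − j0.385)

Z_L ≈ 55 + j51.3 Ω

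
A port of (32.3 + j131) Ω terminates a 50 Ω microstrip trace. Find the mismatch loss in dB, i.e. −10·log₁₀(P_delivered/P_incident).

mismatch loss ≈ 5.69 dB

Γ = (-17.7 + j131)/(82.3 + j131), |Γ| = 0.854
|Γ|² = 0.73, so P_del/P_inc = 1 − |Γ|² = 0.27
ML = −10·log₁₀(1 − |Γ|²)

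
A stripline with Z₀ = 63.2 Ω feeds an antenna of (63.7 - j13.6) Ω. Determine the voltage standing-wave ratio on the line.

VSWR ≈ 1.24

Γ = (Z_L − Z_0)/(Z_L + Z_0) = (0.5 − j13.6)/(126.9 − j13.6)
|Γ| = 13.6/128 = 0.107
VSWR = (1 + |Γ|)/(1 − |Γ|) = 1.11/0.893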